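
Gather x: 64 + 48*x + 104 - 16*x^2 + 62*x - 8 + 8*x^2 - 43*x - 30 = -8*x^2 + 67*x + 130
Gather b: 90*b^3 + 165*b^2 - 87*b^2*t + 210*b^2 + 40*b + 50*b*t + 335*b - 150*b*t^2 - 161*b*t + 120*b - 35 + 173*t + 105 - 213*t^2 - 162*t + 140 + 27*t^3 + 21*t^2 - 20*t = 90*b^3 + b^2*(375 - 87*t) + b*(-150*t^2 - 111*t + 495) + 27*t^3 - 192*t^2 - 9*t + 210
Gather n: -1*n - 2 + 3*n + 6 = 2*n + 4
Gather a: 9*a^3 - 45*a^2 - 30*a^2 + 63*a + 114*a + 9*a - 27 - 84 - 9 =9*a^3 - 75*a^2 + 186*a - 120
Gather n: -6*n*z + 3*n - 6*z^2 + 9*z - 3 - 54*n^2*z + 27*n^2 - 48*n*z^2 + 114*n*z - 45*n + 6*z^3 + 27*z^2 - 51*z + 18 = n^2*(27 - 54*z) + n*(-48*z^2 + 108*z - 42) + 6*z^3 + 21*z^2 - 42*z + 15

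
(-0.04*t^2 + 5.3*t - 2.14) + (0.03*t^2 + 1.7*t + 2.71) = -0.01*t^2 + 7.0*t + 0.57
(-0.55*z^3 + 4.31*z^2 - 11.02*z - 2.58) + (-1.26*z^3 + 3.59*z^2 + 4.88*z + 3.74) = -1.81*z^3 + 7.9*z^2 - 6.14*z + 1.16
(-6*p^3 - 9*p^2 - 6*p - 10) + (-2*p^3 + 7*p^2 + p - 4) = -8*p^3 - 2*p^2 - 5*p - 14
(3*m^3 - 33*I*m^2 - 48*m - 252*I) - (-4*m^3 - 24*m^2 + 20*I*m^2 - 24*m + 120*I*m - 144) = 7*m^3 + 24*m^2 - 53*I*m^2 - 24*m - 120*I*m + 144 - 252*I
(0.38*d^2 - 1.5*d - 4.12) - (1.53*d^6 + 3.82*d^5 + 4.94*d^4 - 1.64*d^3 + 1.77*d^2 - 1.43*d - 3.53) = -1.53*d^6 - 3.82*d^5 - 4.94*d^4 + 1.64*d^3 - 1.39*d^2 - 0.0700000000000001*d - 0.59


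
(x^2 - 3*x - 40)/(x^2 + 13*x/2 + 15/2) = 2*(x - 8)/(2*x + 3)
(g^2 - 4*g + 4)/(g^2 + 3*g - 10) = (g - 2)/(g + 5)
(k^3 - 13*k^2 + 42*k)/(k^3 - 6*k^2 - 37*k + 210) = k*(k - 6)/(k^2 + k - 30)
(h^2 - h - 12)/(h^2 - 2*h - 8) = (h + 3)/(h + 2)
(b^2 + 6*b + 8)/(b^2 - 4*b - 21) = (b^2 + 6*b + 8)/(b^2 - 4*b - 21)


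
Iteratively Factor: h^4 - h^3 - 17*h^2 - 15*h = (h + 3)*(h^3 - 4*h^2 - 5*h) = h*(h + 3)*(h^2 - 4*h - 5) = h*(h - 5)*(h + 3)*(h + 1)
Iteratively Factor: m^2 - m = (m - 1)*(m)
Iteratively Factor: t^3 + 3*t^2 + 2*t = (t + 2)*(t^2 + t) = t*(t + 2)*(t + 1)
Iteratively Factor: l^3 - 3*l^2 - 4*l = (l - 4)*(l^2 + l) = l*(l - 4)*(l + 1)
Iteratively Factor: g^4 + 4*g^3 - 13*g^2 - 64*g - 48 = (g - 4)*(g^3 + 8*g^2 + 19*g + 12) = (g - 4)*(g + 4)*(g^2 + 4*g + 3) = (g - 4)*(g + 3)*(g + 4)*(g + 1)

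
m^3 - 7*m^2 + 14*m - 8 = (m - 4)*(m - 2)*(m - 1)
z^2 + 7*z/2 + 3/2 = (z + 1/2)*(z + 3)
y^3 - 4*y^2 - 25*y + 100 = (y - 5)*(y - 4)*(y + 5)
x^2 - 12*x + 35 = (x - 7)*(x - 5)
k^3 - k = k*(k - 1)*(k + 1)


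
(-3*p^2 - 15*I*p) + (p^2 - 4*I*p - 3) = -2*p^2 - 19*I*p - 3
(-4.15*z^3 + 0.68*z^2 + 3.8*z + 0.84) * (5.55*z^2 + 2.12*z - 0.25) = -23.0325*z^5 - 5.024*z^4 + 23.5691*z^3 + 12.548*z^2 + 0.8308*z - 0.21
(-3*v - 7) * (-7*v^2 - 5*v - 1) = 21*v^3 + 64*v^2 + 38*v + 7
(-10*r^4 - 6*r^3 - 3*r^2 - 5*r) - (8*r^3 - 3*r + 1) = -10*r^4 - 14*r^3 - 3*r^2 - 2*r - 1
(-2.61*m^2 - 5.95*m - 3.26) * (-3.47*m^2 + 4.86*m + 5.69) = 9.0567*m^4 + 7.9619*m^3 - 32.4557*m^2 - 49.6991*m - 18.5494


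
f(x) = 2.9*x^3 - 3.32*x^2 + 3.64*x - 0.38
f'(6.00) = 277.00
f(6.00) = 528.34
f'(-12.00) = 1336.12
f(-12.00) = -5533.34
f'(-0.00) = 3.64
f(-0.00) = -0.38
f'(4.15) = 125.92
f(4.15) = 164.82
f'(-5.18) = 271.48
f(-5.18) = -511.40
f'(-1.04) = 19.96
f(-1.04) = -11.02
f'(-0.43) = 8.10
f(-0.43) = -2.79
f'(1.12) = 7.12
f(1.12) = 3.61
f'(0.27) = 2.48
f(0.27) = 0.42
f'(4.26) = 133.24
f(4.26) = 179.07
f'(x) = 8.7*x^2 - 6.64*x + 3.64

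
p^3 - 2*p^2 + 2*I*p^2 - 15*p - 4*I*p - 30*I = (p - 5)*(p + 3)*(p + 2*I)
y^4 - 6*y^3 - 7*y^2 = y^2*(y - 7)*(y + 1)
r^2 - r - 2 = (r - 2)*(r + 1)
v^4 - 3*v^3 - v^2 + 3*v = v*(v - 3)*(v - 1)*(v + 1)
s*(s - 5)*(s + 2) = s^3 - 3*s^2 - 10*s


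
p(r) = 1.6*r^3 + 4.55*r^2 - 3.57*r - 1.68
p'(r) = 4.8*r^2 + 9.1*r - 3.57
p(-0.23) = -0.64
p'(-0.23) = -5.41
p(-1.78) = 10.07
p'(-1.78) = -4.56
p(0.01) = -1.72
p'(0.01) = -3.48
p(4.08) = 168.16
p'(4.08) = 113.46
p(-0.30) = -0.24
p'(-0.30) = -5.87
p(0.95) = 0.41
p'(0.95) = 9.41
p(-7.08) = -316.16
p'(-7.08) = 172.61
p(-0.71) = 2.58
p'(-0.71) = -7.61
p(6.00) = 486.30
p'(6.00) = 223.83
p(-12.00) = -2068.44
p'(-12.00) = 578.43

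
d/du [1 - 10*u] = -10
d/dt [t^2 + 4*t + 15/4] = 2*t + 4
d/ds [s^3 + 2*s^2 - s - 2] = 3*s^2 + 4*s - 1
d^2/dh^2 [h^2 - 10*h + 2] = 2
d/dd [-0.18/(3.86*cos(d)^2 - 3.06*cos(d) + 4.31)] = (0.5508 - 1.3896*cos(d))*sin(d)/(3.86*cos(d)^2 - 3.06*cos(d) + 4.31)^2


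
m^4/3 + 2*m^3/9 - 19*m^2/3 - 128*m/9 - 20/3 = (m/3 + 1)*(m - 5)*(m + 2/3)*(m + 2)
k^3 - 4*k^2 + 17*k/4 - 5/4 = (k - 5/2)*(k - 1)*(k - 1/2)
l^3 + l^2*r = l^2*(l + r)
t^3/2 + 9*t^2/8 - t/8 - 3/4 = (t/2 + 1)*(t - 3/4)*(t + 1)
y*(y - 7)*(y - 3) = y^3 - 10*y^2 + 21*y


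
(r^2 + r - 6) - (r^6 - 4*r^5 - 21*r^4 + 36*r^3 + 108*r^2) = -r^6 + 4*r^5 + 21*r^4 - 36*r^3 - 107*r^2 + r - 6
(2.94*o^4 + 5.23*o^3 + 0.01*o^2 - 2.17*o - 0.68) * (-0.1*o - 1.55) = -0.294*o^5 - 5.08*o^4 - 8.1075*o^3 + 0.2015*o^2 + 3.4315*o + 1.054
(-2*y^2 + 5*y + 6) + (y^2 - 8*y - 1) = -y^2 - 3*y + 5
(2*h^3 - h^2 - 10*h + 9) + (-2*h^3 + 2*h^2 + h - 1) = h^2 - 9*h + 8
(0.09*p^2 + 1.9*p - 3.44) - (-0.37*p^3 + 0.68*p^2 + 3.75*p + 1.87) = 0.37*p^3 - 0.59*p^2 - 1.85*p - 5.31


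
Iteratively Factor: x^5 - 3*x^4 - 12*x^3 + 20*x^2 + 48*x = (x + 2)*(x^4 - 5*x^3 - 2*x^2 + 24*x) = (x + 2)^2*(x^3 - 7*x^2 + 12*x) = (x - 4)*(x + 2)^2*(x^2 - 3*x) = (x - 4)*(x - 3)*(x + 2)^2*(x)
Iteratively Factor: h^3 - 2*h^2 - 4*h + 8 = (h - 2)*(h^2 - 4) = (h - 2)^2*(h + 2)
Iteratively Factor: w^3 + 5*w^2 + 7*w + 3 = (w + 1)*(w^2 + 4*w + 3) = (w + 1)^2*(w + 3)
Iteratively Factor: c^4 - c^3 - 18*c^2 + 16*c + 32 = (c - 4)*(c^3 + 3*c^2 - 6*c - 8) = (c - 4)*(c + 1)*(c^2 + 2*c - 8) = (c - 4)*(c - 2)*(c + 1)*(c + 4)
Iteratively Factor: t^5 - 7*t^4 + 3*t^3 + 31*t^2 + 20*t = (t + 1)*(t^4 - 8*t^3 + 11*t^2 + 20*t) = (t - 4)*(t + 1)*(t^3 - 4*t^2 - 5*t) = (t - 4)*(t + 1)^2*(t^2 - 5*t) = t*(t - 4)*(t + 1)^2*(t - 5)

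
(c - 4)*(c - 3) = c^2 - 7*c + 12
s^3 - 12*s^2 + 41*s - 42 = (s - 7)*(s - 3)*(s - 2)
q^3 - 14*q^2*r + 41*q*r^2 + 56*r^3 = (q - 8*r)*(q - 7*r)*(q + r)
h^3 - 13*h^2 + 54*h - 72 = (h - 6)*(h - 4)*(h - 3)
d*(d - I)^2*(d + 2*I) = d^4 + 3*d^2 - 2*I*d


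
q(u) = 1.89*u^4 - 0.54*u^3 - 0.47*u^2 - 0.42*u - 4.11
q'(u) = 7.56*u^3 - 1.62*u^2 - 0.94*u - 0.42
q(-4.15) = 588.74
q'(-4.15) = -564.76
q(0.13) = -4.17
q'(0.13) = -0.55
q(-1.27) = 1.69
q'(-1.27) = -17.32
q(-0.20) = -4.04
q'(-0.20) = -0.36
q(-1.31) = 2.41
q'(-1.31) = -18.96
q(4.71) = 857.20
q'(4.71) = 749.14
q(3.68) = 307.69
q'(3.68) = 350.94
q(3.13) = 154.81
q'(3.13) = 212.59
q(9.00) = 11960.67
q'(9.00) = 5371.14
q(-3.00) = 160.59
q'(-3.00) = -216.30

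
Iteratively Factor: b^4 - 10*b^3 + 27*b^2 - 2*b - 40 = (b + 1)*(b^3 - 11*b^2 + 38*b - 40) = (b - 5)*(b + 1)*(b^2 - 6*b + 8) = (b - 5)*(b - 2)*(b + 1)*(b - 4)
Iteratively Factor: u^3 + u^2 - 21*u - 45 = (u + 3)*(u^2 - 2*u - 15) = (u - 5)*(u + 3)*(u + 3)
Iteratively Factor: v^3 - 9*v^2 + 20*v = (v - 5)*(v^2 - 4*v) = (v - 5)*(v - 4)*(v)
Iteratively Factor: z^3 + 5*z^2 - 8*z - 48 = (z + 4)*(z^2 + z - 12) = (z - 3)*(z + 4)*(z + 4)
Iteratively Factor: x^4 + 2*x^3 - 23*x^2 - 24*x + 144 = (x - 3)*(x^3 + 5*x^2 - 8*x - 48) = (x - 3)*(x + 4)*(x^2 + x - 12) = (x - 3)^2*(x + 4)*(x + 4)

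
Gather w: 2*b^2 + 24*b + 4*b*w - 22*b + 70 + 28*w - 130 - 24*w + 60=2*b^2 + 2*b + w*(4*b + 4)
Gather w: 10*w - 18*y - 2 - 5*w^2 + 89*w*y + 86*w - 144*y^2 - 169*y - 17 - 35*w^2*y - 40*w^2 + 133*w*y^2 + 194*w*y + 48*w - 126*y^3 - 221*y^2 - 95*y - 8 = w^2*(-35*y - 45) + w*(133*y^2 + 283*y + 144) - 126*y^3 - 365*y^2 - 282*y - 27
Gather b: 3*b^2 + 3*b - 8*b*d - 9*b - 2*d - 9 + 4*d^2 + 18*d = 3*b^2 + b*(-8*d - 6) + 4*d^2 + 16*d - 9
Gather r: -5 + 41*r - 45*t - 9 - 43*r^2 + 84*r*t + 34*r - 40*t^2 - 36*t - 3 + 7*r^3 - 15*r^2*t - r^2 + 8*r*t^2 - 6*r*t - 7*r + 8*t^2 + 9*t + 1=7*r^3 + r^2*(-15*t - 44) + r*(8*t^2 + 78*t + 68) - 32*t^2 - 72*t - 16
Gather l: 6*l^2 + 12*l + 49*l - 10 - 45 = 6*l^2 + 61*l - 55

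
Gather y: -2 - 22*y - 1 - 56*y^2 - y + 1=-56*y^2 - 23*y - 2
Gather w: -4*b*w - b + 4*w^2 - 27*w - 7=-b + 4*w^2 + w*(-4*b - 27) - 7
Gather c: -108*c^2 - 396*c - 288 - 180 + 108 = -108*c^2 - 396*c - 360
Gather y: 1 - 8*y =1 - 8*y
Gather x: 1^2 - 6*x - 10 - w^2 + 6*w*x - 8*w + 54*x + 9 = -w^2 - 8*w + x*(6*w + 48)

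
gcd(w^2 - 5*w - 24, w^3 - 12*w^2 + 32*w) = w - 8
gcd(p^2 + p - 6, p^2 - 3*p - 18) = p + 3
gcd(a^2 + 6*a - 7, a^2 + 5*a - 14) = a + 7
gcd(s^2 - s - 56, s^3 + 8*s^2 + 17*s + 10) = 1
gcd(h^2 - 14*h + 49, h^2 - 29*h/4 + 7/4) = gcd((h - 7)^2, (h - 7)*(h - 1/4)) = h - 7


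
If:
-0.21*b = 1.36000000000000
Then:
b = -6.48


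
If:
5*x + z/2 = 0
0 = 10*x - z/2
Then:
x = 0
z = 0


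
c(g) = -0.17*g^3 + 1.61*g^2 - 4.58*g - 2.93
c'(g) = -0.51*g^2 + 3.22*g - 4.58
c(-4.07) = 53.84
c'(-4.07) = -26.13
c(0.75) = -5.53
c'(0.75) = -2.45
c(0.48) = -4.78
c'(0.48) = -3.15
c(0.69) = -5.38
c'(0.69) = -2.60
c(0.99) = -6.05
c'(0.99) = -1.89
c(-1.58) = 9.00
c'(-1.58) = -10.94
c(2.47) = -6.98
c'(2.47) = 0.26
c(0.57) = -5.05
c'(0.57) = -2.91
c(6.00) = -9.17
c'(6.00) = -3.62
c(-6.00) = 119.23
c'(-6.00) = -42.26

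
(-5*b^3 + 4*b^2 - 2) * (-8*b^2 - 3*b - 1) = 40*b^5 - 17*b^4 - 7*b^3 + 12*b^2 + 6*b + 2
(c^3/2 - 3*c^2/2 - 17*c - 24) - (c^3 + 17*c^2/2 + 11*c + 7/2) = -c^3/2 - 10*c^2 - 28*c - 55/2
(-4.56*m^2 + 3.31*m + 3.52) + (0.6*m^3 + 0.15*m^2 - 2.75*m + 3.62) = 0.6*m^3 - 4.41*m^2 + 0.56*m + 7.14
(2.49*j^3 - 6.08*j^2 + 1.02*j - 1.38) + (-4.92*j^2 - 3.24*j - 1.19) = 2.49*j^3 - 11.0*j^2 - 2.22*j - 2.57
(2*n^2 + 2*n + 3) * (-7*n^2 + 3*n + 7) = -14*n^4 - 8*n^3 - n^2 + 23*n + 21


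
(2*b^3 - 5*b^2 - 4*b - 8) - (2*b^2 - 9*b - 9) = 2*b^3 - 7*b^2 + 5*b + 1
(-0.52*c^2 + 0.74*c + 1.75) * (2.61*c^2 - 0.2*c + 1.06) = -1.3572*c^4 + 2.0354*c^3 + 3.8683*c^2 + 0.4344*c + 1.855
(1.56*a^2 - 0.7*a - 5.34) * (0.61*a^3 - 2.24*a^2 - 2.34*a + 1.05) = 0.9516*a^5 - 3.9214*a^4 - 5.3398*a^3 + 15.2376*a^2 + 11.7606*a - 5.607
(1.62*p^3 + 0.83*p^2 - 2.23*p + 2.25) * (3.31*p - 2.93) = 5.3622*p^4 - 1.9993*p^3 - 9.8132*p^2 + 13.9814*p - 6.5925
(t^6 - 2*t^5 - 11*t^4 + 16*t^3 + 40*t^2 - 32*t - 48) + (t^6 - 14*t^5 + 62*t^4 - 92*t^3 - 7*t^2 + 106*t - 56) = 2*t^6 - 16*t^5 + 51*t^4 - 76*t^3 + 33*t^2 + 74*t - 104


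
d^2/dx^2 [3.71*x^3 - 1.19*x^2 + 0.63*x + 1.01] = 22.26*x - 2.38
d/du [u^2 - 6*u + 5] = 2*u - 6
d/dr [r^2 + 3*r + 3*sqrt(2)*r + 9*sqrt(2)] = 2*r + 3 + 3*sqrt(2)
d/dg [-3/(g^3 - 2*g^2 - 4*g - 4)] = 3*(3*g^2 - 4*g - 4)/(-g^3 + 2*g^2 + 4*g + 4)^2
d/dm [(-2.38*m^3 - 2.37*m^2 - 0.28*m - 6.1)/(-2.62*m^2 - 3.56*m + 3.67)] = (6.2356*m^4 + 16.9456*m^3 - 18.5002*m^2 - 49.3598*m - 22.7436)/(6.8644*m^4 + 18.6544*m^3 - 6.5572*m^2 - 26.1304*m + 13.4689)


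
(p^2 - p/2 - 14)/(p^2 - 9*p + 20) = (p + 7/2)/(p - 5)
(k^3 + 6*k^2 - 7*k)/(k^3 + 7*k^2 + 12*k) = (k^2 + 6*k - 7)/(k^2 + 7*k + 12)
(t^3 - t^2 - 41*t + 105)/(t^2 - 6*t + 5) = (t^2 + 4*t - 21)/(t - 1)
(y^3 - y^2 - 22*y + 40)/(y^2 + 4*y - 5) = (y^2 - 6*y + 8)/(y - 1)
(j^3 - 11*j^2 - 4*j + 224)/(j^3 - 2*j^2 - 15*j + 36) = (j^2 - 15*j + 56)/(j^2 - 6*j + 9)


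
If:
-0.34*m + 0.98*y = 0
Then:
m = 2.88235294117647*y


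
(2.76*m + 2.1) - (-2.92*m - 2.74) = 5.68*m + 4.84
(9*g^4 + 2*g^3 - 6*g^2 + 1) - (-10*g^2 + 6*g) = 9*g^4 + 2*g^3 + 4*g^2 - 6*g + 1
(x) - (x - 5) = 5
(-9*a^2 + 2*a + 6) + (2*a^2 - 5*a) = -7*a^2 - 3*a + 6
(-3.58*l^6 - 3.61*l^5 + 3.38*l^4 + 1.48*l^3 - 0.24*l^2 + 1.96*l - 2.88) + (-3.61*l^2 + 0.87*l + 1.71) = -3.58*l^6 - 3.61*l^5 + 3.38*l^4 + 1.48*l^3 - 3.85*l^2 + 2.83*l - 1.17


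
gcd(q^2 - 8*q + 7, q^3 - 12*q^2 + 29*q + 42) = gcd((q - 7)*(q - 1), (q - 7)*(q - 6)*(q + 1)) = q - 7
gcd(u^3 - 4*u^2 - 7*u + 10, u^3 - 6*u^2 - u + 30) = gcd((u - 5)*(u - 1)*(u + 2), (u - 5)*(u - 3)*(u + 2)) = u^2 - 3*u - 10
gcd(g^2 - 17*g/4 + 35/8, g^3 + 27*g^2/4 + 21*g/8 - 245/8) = g - 7/4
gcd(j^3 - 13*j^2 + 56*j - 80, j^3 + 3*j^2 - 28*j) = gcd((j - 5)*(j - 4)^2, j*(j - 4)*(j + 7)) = j - 4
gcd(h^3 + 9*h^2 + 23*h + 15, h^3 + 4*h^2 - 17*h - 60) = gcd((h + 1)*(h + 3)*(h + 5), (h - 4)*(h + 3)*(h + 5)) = h^2 + 8*h + 15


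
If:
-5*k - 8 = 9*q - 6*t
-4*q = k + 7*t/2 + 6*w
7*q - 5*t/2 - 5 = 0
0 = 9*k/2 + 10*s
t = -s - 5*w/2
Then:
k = -5185/2151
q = 6575/6453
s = 1037/956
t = 5504/6453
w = -10003/12906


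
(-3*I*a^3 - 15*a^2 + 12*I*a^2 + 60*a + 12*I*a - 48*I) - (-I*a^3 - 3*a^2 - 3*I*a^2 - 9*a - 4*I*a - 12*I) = -2*I*a^3 - 12*a^2 + 15*I*a^2 + 69*a + 16*I*a - 36*I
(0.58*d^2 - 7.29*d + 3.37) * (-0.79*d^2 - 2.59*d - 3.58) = -0.4582*d^4 + 4.2569*d^3 + 14.1424*d^2 + 17.3699*d - 12.0646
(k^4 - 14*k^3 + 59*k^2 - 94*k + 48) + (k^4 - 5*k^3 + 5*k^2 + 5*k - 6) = 2*k^4 - 19*k^3 + 64*k^2 - 89*k + 42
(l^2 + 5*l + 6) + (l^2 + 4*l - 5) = 2*l^2 + 9*l + 1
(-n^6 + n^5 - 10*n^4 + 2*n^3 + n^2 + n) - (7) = -n^6 + n^5 - 10*n^4 + 2*n^3 + n^2 + n - 7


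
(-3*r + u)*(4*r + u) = -12*r^2 + r*u + u^2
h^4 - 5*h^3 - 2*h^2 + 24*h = h*(h - 4)*(h - 3)*(h + 2)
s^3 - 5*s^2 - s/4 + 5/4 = (s - 5)*(s - 1/2)*(s + 1/2)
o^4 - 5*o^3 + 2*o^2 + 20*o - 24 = (o - 3)*(o - 2)^2*(o + 2)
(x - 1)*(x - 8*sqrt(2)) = x^2 - 8*sqrt(2)*x - x + 8*sqrt(2)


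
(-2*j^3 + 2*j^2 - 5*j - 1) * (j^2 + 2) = -2*j^5 + 2*j^4 - 9*j^3 + 3*j^2 - 10*j - 2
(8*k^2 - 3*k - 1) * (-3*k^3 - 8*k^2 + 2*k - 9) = -24*k^5 - 55*k^4 + 43*k^3 - 70*k^2 + 25*k + 9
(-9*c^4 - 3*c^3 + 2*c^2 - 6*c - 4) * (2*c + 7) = -18*c^5 - 69*c^4 - 17*c^3 + 2*c^2 - 50*c - 28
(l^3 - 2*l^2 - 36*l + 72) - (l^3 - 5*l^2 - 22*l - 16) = 3*l^2 - 14*l + 88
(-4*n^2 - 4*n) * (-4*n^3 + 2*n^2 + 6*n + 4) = 16*n^5 + 8*n^4 - 32*n^3 - 40*n^2 - 16*n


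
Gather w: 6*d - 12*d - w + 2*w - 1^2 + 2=-6*d + w + 1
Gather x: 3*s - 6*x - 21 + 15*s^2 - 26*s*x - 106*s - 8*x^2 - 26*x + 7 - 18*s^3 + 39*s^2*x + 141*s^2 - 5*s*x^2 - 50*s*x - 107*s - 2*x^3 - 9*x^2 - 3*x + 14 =-18*s^3 + 156*s^2 - 210*s - 2*x^3 + x^2*(-5*s - 17) + x*(39*s^2 - 76*s - 35)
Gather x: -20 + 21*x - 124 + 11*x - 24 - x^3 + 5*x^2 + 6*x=-x^3 + 5*x^2 + 38*x - 168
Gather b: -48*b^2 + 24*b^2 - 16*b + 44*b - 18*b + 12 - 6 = -24*b^2 + 10*b + 6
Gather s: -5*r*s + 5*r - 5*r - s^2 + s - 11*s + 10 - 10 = -s^2 + s*(-5*r - 10)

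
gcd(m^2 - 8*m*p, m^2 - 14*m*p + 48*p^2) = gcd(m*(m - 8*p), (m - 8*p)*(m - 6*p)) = -m + 8*p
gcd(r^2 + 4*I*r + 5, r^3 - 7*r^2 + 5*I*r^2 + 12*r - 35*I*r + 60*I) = r + 5*I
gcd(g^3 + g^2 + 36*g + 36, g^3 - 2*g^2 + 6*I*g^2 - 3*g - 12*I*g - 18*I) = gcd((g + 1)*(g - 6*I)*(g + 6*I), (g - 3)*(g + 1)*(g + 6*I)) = g^2 + g*(1 + 6*I) + 6*I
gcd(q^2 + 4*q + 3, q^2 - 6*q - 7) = q + 1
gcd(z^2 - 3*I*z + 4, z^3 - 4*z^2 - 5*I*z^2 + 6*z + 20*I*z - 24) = z + I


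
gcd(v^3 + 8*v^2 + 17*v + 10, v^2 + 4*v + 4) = v + 2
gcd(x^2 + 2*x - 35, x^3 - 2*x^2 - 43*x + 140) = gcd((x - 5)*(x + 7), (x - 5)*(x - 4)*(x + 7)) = x^2 + 2*x - 35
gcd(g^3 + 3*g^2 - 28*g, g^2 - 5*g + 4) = g - 4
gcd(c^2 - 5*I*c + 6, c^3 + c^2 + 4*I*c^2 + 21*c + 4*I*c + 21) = 1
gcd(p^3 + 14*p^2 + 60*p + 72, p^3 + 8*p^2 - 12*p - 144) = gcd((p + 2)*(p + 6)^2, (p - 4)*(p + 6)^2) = p^2 + 12*p + 36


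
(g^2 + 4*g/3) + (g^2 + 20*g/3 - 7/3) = 2*g^2 + 8*g - 7/3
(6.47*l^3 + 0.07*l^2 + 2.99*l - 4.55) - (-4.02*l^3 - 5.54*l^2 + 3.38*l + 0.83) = 10.49*l^3 + 5.61*l^2 - 0.39*l - 5.38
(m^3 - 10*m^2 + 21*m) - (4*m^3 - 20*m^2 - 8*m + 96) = -3*m^3 + 10*m^2 + 29*m - 96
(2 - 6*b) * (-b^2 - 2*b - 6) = 6*b^3 + 10*b^2 + 32*b - 12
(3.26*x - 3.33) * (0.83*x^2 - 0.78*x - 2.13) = 2.7058*x^3 - 5.3067*x^2 - 4.3464*x + 7.0929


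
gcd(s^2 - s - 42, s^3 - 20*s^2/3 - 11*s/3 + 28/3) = s - 7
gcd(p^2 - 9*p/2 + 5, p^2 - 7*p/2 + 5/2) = p - 5/2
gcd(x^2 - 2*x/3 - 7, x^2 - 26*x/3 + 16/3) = 1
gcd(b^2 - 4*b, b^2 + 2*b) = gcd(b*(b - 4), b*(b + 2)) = b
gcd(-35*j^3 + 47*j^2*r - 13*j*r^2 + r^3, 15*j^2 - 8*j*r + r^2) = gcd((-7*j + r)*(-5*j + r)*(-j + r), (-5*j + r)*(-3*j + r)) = -5*j + r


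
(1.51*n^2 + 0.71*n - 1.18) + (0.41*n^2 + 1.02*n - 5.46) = 1.92*n^2 + 1.73*n - 6.64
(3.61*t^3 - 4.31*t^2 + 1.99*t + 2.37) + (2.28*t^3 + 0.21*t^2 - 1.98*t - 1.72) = 5.89*t^3 - 4.1*t^2 + 0.01*t + 0.65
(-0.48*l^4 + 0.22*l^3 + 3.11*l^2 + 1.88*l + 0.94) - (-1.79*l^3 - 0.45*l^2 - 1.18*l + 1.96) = -0.48*l^4 + 2.01*l^3 + 3.56*l^2 + 3.06*l - 1.02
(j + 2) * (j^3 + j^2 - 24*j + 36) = j^4 + 3*j^3 - 22*j^2 - 12*j + 72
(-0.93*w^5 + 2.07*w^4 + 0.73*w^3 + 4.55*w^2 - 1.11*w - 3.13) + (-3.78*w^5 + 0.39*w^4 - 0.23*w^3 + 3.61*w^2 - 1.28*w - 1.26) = -4.71*w^5 + 2.46*w^4 + 0.5*w^3 + 8.16*w^2 - 2.39*w - 4.39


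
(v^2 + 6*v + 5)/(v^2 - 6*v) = (v^2 + 6*v + 5)/(v*(v - 6))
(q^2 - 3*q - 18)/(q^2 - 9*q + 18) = (q + 3)/(q - 3)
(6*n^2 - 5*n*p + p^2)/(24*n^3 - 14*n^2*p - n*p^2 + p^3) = 1/(4*n + p)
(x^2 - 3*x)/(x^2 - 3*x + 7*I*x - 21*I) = x/(x + 7*I)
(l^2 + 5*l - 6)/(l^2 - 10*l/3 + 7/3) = 3*(l + 6)/(3*l - 7)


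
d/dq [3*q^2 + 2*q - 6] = 6*q + 2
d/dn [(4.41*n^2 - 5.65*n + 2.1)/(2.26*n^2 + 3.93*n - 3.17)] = (30.1003*n^2 - 37.4514*n + 9.6575)/(5.1076*n^4 + 17.7636*n^3 + 1.1165*n^2 - 24.9162*n + 10.0489)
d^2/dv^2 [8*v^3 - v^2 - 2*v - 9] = 48*v - 2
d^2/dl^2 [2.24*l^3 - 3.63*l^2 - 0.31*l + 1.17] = 13.44*l - 7.26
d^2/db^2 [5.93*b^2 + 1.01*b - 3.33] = 11.8600000000000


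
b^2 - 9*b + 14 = (b - 7)*(b - 2)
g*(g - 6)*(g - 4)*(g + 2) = g^4 - 8*g^3 + 4*g^2 + 48*g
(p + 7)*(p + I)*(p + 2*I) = p^3 + 7*p^2 + 3*I*p^2 - 2*p + 21*I*p - 14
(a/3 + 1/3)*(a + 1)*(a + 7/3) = a^3/3 + 13*a^2/9 + 17*a/9 + 7/9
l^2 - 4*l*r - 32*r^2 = (l - 8*r)*(l + 4*r)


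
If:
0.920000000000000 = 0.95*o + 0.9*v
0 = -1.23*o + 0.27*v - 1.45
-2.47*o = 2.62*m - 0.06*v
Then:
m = 0.77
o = -0.77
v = 1.84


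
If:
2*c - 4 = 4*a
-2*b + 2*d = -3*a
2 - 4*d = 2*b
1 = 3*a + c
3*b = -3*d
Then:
No Solution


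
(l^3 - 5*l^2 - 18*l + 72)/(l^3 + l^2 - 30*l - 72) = (l - 3)/(l + 3)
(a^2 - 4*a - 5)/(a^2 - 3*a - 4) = (a - 5)/(a - 4)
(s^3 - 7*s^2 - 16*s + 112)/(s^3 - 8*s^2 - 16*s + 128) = (s - 7)/(s - 8)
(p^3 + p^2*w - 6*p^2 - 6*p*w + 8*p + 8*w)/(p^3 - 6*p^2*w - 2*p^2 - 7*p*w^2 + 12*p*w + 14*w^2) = (p - 4)/(p - 7*w)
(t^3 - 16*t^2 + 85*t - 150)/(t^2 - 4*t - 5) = (t^2 - 11*t + 30)/(t + 1)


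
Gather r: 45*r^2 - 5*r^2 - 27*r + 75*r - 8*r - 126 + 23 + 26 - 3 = 40*r^2 + 40*r - 80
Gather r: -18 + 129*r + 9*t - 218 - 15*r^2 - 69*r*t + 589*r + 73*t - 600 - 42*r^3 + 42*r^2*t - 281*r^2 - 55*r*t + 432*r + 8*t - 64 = -42*r^3 + r^2*(42*t - 296) + r*(1150 - 124*t) + 90*t - 900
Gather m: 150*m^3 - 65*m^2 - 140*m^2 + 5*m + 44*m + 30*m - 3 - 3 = 150*m^3 - 205*m^2 + 79*m - 6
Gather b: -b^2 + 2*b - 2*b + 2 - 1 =1 - b^2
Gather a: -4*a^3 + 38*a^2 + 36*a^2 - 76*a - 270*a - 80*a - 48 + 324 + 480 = -4*a^3 + 74*a^2 - 426*a + 756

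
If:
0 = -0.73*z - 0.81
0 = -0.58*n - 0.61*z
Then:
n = 1.17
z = -1.11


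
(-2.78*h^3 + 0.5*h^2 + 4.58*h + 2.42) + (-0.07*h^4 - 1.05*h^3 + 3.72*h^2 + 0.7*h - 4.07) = -0.07*h^4 - 3.83*h^3 + 4.22*h^2 + 5.28*h - 1.65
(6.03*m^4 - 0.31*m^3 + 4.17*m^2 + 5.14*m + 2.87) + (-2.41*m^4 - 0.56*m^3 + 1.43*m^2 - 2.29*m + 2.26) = 3.62*m^4 - 0.87*m^3 + 5.6*m^2 + 2.85*m + 5.13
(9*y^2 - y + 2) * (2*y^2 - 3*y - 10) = 18*y^4 - 29*y^3 - 83*y^2 + 4*y - 20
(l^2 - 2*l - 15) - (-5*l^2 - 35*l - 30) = 6*l^2 + 33*l + 15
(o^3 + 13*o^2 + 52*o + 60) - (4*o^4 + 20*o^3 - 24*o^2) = -4*o^4 - 19*o^3 + 37*o^2 + 52*o + 60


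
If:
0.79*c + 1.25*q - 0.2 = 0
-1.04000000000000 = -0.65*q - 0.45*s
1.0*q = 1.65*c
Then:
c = 0.07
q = 0.12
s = 2.14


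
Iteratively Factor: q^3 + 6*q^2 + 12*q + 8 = (q + 2)*(q^2 + 4*q + 4) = (q + 2)^2*(q + 2)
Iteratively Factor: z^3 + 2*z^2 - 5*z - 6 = (z - 2)*(z^2 + 4*z + 3) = (z - 2)*(z + 1)*(z + 3)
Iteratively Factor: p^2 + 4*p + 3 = (p + 1)*(p + 3)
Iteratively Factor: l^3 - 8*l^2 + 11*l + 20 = (l - 4)*(l^2 - 4*l - 5) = (l - 5)*(l - 4)*(l + 1)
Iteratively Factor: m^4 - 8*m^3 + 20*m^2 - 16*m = (m - 2)*(m^3 - 6*m^2 + 8*m) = m*(m - 2)*(m^2 - 6*m + 8) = m*(m - 2)^2*(m - 4)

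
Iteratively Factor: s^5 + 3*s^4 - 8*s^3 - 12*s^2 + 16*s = (s + 4)*(s^4 - s^3 - 4*s^2 + 4*s) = (s + 2)*(s + 4)*(s^3 - 3*s^2 + 2*s) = (s - 2)*(s + 2)*(s + 4)*(s^2 - s) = (s - 2)*(s - 1)*(s + 2)*(s + 4)*(s)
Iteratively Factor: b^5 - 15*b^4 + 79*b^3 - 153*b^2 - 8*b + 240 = (b - 5)*(b^4 - 10*b^3 + 29*b^2 - 8*b - 48) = (b - 5)*(b - 3)*(b^3 - 7*b^2 + 8*b + 16) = (b - 5)*(b - 4)*(b - 3)*(b^2 - 3*b - 4) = (b - 5)*(b - 4)*(b - 3)*(b + 1)*(b - 4)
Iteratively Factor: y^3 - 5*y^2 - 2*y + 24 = (y + 2)*(y^2 - 7*y + 12) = (y - 3)*(y + 2)*(y - 4)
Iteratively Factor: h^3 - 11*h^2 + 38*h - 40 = (h - 2)*(h^2 - 9*h + 20) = (h - 4)*(h - 2)*(h - 5)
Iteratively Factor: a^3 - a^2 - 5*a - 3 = (a + 1)*(a^2 - 2*a - 3) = (a - 3)*(a + 1)*(a + 1)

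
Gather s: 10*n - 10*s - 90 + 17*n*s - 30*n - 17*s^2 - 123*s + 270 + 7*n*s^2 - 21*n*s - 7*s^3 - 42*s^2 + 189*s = -20*n - 7*s^3 + s^2*(7*n - 59) + s*(56 - 4*n) + 180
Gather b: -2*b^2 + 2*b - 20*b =-2*b^2 - 18*b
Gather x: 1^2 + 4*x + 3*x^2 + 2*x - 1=3*x^2 + 6*x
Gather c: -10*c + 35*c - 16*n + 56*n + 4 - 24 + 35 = 25*c + 40*n + 15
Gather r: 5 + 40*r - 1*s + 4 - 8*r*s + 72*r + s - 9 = r*(112 - 8*s)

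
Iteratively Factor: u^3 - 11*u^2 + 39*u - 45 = (u - 5)*(u^2 - 6*u + 9) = (u - 5)*(u - 3)*(u - 3)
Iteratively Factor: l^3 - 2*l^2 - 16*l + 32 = (l - 4)*(l^2 + 2*l - 8) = (l - 4)*(l + 4)*(l - 2)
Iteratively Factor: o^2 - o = (o)*(o - 1)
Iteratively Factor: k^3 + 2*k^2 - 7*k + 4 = (k - 1)*(k^2 + 3*k - 4) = (k - 1)^2*(k + 4)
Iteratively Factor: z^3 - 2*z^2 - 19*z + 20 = (z + 4)*(z^2 - 6*z + 5) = (z - 1)*(z + 4)*(z - 5)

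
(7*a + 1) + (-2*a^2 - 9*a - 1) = -2*a^2 - 2*a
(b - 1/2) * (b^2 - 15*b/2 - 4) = b^3 - 8*b^2 - b/4 + 2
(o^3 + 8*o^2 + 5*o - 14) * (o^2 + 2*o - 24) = o^5 + 10*o^4 - 3*o^3 - 196*o^2 - 148*o + 336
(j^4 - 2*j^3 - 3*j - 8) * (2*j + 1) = 2*j^5 - 3*j^4 - 2*j^3 - 6*j^2 - 19*j - 8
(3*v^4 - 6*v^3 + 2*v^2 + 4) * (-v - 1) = -3*v^5 + 3*v^4 + 4*v^3 - 2*v^2 - 4*v - 4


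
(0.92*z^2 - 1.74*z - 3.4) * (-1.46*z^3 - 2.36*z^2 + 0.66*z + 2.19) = -1.3432*z^5 + 0.3692*z^4 + 9.6776*z^3 + 8.8904*z^2 - 6.0546*z - 7.446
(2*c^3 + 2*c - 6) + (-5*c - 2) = 2*c^3 - 3*c - 8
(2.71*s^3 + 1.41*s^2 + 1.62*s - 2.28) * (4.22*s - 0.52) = 11.4362*s^4 + 4.541*s^3 + 6.1032*s^2 - 10.464*s + 1.1856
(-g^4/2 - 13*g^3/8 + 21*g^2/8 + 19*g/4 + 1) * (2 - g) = g^5/2 + 5*g^4/8 - 47*g^3/8 + g^2/2 + 17*g/2 + 2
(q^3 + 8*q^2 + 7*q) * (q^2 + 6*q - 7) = q^5 + 14*q^4 + 48*q^3 - 14*q^2 - 49*q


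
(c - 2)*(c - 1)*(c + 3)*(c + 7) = c^4 + 7*c^3 - 7*c^2 - 43*c + 42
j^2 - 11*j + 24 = (j - 8)*(j - 3)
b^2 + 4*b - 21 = (b - 3)*(b + 7)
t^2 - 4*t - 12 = (t - 6)*(t + 2)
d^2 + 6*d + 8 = (d + 2)*(d + 4)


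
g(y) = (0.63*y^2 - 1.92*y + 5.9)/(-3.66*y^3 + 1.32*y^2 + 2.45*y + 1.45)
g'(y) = (1.26*y - 1.92)/(-3.66*y^3 + 1.32*y^2 + 2.45*y + 1.45) + (0.63*y^2 - 1.92*y + 5.9)*(10.98*y^2 - 2.64*y - 2.45)/(-3.66*y^3 + 1.32*y^2 + 2.45*y + 1.45)^2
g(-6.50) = 0.04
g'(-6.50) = 0.01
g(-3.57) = 0.12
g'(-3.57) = 0.06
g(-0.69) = 4.73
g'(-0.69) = 11.93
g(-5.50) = 0.06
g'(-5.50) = 0.02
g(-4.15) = 0.09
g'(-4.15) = 0.04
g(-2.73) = 0.20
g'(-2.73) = 0.15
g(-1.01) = 2.07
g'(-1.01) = 5.00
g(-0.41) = 7.39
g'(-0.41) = 1.19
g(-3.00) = 0.17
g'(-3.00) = 0.11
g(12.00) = -0.01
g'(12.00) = 0.00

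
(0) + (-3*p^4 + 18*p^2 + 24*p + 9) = -3*p^4 + 18*p^2 + 24*p + 9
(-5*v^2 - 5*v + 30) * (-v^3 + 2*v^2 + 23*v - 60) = 5*v^5 - 5*v^4 - 155*v^3 + 245*v^2 + 990*v - 1800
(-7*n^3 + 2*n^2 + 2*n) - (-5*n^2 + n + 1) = -7*n^3 + 7*n^2 + n - 1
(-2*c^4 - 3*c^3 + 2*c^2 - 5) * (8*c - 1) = -16*c^5 - 22*c^4 + 19*c^3 - 2*c^2 - 40*c + 5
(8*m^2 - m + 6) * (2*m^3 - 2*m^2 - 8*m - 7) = 16*m^5 - 18*m^4 - 50*m^3 - 60*m^2 - 41*m - 42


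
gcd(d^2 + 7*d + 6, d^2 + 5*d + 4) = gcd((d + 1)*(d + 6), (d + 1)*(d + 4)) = d + 1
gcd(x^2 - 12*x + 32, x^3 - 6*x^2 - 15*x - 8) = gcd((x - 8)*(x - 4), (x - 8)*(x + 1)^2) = x - 8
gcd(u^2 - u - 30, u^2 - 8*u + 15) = 1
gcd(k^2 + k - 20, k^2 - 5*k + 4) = k - 4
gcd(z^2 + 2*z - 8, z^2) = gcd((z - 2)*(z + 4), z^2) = 1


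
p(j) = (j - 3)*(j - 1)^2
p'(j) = (j - 3)*(2*j - 2) + (j - 1)^2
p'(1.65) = -1.33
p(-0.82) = -12.65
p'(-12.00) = 559.00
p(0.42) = -0.87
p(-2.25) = -55.45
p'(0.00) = 7.00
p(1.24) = -0.10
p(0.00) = -3.00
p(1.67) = -0.60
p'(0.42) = 3.33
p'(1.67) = -1.33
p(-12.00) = -2535.00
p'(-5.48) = 151.89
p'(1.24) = -0.79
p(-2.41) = -62.91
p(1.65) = -0.57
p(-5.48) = -356.08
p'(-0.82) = 17.22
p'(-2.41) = 48.52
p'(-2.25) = 44.69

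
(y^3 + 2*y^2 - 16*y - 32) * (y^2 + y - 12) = y^5 + 3*y^4 - 26*y^3 - 72*y^2 + 160*y + 384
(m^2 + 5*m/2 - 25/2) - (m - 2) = m^2 + 3*m/2 - 21/2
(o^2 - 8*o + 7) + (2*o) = o^2 - 6*o + 7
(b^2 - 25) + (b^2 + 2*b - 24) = 2*b^2 + 2*b - 49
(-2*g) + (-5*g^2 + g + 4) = -5*g^2 - g + 4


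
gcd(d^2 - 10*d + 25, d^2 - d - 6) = 1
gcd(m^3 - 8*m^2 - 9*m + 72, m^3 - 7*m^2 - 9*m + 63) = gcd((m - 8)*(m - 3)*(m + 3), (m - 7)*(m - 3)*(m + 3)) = m^2 - 9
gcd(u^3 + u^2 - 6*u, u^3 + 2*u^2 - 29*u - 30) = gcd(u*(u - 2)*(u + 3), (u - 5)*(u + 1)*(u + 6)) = 1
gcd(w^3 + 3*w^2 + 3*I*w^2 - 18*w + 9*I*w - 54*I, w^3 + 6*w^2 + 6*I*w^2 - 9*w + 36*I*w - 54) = w^2 + w*(6 + 3*I) + 18*I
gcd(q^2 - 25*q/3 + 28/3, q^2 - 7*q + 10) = 1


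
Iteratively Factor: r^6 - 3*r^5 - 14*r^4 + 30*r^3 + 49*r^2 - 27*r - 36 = (r - 4)*(r^5 + r^4 - 10*r^3 - 10*r^2 + 9*r + 9) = (r - 4)*(r + 1)*(r^4 - 10*r^2 + 9) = (r - 4)*(r + 1)*(r + 3)*(r^3 - 3*r^2 - r + 3) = (r - 4)*(r - 3)*(r + 1)*(r + 3)*(r^2 - 1) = (r - 4)*(r - 3)*(r + 1)^2*(r + 3)*(r - 1)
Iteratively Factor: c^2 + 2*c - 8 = (c + 4)*(c - 2)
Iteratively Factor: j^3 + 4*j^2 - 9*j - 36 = (j + 3)*(j^2 + j - 12) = (j - 3)*(j + 3)*(j + 4)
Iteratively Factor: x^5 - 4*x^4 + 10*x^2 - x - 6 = (x + 1)*(x^4 - 5*x^3 + 5*x^2 + 5*x - 6) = (x - 3)*(x + 1)*(x^3 - 2*x^2 - x + 2) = (x - 3)*(x - 2)*(x + 1)*(x^2 - 1) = (x - 3)*(x - 2)*(x - 1)*(x + 1)*(x + 1)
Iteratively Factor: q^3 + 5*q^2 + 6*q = (q)*(q^2 + 5*q + 6) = q*(q + 3)*(q + 2)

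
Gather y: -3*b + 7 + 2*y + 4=-3*b + 2*y + 11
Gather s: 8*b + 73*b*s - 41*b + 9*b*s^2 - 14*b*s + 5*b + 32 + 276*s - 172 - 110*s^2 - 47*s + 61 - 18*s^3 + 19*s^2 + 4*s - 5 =-28*b - 18*s^3 + s^2*(9*b - 91) + s*(59*b + 233) - 84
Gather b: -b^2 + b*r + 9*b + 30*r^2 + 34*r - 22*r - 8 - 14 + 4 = -b^2 + b*(r + 9) + 30*r^2 + 12*r - 18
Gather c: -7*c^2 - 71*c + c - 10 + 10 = -7*c^2 - 70*c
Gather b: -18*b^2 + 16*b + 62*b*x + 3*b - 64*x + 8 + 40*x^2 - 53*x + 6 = -18*b^2 + b*(62*x + 19) + 40*x^2 - 117*x + 14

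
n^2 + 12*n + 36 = (n + 6)^2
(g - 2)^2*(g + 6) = g^3 + 2*g^2 - 20*g + 24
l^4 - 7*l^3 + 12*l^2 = l^2*(l - 4)*(l - 3)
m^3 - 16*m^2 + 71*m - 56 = (m - 8)*(m - 7)*(m - 1)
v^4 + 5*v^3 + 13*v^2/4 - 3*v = v*(v - 1/2)*(v + 3/2)*(v + 4)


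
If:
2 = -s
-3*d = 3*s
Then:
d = 2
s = -2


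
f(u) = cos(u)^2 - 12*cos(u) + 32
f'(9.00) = 5.70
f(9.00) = 43.76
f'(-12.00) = 5.53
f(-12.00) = 22.59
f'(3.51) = -4.99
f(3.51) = 44.07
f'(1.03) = 9.40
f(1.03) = 26.09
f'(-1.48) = -11.77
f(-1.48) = 30.92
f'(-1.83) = -12.09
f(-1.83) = 35.14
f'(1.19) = 10.45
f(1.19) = 27.68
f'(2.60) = 7.07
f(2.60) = 43.02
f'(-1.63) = -12.10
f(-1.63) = 32.71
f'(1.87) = 12.03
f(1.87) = 35.62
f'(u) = -2*sin(u)*cos(u) + 12*sin(u)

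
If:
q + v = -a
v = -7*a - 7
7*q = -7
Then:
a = -4/3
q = -1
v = 7/3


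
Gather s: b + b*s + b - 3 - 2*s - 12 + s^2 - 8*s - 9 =2*b + s^2 + s*(b - 10) - 24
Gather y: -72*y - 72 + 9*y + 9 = -63*y - 63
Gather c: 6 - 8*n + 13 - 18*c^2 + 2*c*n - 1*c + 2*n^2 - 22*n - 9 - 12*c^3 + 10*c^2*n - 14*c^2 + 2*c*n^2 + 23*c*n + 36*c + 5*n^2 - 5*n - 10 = -12*c^3 + c^2*(10*n - 32) + c*(2*n^2 + 25*n + 35) + 7*n^2 - 35*n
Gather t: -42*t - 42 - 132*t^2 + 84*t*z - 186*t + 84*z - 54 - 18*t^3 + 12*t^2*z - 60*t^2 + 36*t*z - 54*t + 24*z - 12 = -18*t^3 + t^2*(12*z - 192) + t*(120*z - 282) + 108*z - 108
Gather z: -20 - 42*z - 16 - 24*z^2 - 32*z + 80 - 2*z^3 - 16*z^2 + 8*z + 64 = -2*z^3 - 40*z^2 - 66*z + 108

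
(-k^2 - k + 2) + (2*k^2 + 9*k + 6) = k^2 + 8*k + 8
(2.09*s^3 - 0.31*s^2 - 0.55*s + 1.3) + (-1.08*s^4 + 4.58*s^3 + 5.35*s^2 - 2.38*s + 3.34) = -1.08*s^4 + 6.67*s^3 + 5.04*s^2 - 2.93*s + 4.64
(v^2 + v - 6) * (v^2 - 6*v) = v^4 - 5*v^3 - 12*v^2 + 36*v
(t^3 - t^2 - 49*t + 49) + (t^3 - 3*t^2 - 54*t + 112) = 2*t^3 - 4*t^2 - 103*t + 161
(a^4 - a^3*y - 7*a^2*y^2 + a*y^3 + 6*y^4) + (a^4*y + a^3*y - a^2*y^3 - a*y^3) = a^4*y + a^4 - a^2*y^3 - 7*a^2*y^2 + 6*y^4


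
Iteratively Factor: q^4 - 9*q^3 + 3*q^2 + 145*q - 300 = (q - 3)*(q^3 - 6*q^2 - 15*q + 100) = (q - 5)*(q - 3)*(q^2 - q - 20) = (q - 5)^2*(q - 3)*(q + 4)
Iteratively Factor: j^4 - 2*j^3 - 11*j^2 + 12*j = (j - 1)*(j^3 - j^2 - 12*j) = (j - 1)*(j + 3)*(j^2 - 4*j) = (j - 4)*(j - 1)*(j + 3)*(j)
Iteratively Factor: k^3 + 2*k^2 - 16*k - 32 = (k + 2)*(k^2 - 16) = (k + 2)*(k + 4)*(k - 4)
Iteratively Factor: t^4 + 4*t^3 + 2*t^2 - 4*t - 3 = (t + 3)*(t^3 + t^2 - t - 1) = (t - 1)*(t + 3)*(t^2 + 2*t + 1) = (t - 1)*(t + 1)*(t + 3)*(t + 1)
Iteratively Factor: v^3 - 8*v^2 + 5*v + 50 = (v - 5)*(v^2 - 3*v - 10) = (v - 5)^2*(v + 2)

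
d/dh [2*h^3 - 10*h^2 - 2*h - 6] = 6*h^2 - 20*h - 2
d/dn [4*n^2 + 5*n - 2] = 8*n + 5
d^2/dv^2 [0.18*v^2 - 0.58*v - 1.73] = 0.360000000000000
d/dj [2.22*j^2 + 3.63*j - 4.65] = 4.44*j + 3.63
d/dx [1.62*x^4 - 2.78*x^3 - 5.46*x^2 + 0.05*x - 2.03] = 6.48*x^3 - 8.34*x^2 - 10.92*x + 0.05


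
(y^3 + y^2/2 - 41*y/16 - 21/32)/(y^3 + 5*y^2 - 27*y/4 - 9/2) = (16*y^2 + 32*y + 7)/(8*(2*y^2 + 13*y + 6))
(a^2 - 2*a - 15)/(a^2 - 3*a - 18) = (a - 5)/(a - 6)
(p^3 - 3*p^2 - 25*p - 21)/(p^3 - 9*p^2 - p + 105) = (p + 1)/(p - 5)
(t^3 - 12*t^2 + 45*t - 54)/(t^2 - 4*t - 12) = (t^2 - 6*t + 9)/(t + 2)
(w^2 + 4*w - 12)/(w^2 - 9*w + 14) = (w + 6)/(w - 7)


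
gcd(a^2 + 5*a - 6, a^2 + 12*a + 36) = a + 6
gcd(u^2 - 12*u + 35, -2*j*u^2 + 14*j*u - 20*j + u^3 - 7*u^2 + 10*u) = u - 5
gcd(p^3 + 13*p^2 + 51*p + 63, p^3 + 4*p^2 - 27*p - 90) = p + 3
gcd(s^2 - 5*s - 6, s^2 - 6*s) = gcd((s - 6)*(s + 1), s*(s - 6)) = s - 6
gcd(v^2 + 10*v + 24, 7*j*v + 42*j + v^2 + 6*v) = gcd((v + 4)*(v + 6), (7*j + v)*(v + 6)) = v + 6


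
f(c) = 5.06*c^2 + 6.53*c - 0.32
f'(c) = 10.12*c + 6.53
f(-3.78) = 47.30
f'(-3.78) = -31.72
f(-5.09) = 97.54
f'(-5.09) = -44.98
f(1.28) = 16.33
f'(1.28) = 19.48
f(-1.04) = -1.64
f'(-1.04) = -3.99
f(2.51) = 47.95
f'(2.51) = 31.93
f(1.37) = 18.12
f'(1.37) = 20.39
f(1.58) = 22.63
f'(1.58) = 22.52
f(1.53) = 21.52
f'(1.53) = 22.01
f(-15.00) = 1040.23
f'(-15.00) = -145.27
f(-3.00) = 25.63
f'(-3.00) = -23.83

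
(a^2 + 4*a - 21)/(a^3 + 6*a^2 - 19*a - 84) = (a - 3)/(a^2 - a - 12)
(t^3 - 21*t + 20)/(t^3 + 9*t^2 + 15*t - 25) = (t - 4)/(t + 5)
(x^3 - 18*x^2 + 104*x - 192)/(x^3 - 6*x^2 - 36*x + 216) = (x^2 - 12*x + 32)/(x^2 - 36)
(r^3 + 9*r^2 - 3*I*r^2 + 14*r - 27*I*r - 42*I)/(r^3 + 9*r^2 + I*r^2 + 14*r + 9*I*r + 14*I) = (r - 3*I)/(r + I)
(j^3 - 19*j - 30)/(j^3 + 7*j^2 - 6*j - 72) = (j^3 - 19*j - 30)/(j^3 + 7*j^2 - 6*j - 72)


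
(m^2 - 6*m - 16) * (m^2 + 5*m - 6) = m^4 - m^3 - 52*m^2 - 44*m + 96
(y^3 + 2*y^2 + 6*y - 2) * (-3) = -3*y^3 - 6*y^2 - 18*y + 6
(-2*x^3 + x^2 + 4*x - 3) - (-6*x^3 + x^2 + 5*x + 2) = 4*x^3 - x - 5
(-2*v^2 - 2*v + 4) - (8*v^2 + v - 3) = -10*v^2 - 3*v + 7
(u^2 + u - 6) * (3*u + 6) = 3*u^3 + 9*u^2 - 12*u - 36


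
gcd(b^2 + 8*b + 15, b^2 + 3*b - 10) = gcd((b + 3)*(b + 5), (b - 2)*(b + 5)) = b + 5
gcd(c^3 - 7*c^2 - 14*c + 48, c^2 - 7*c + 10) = c - 2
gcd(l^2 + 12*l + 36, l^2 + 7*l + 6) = l + 6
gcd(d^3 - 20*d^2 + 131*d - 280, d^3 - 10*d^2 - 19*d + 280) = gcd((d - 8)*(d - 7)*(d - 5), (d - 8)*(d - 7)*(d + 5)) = d^2 - 15*d + 56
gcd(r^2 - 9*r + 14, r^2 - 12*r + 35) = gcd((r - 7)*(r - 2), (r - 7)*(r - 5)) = r - 7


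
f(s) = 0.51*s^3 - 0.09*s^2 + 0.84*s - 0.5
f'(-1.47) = 4.41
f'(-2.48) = 10.70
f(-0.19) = -0.67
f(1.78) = 3.59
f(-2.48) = -10.92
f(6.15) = 119.89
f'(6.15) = 57.60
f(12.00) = 877.90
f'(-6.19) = 60.58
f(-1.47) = -3.55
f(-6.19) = -130.11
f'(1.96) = 6.36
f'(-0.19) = 0.93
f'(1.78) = 5.37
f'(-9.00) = 126.39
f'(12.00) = 219.00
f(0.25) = -0.29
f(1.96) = 4.64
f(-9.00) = -387.14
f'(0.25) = 0.89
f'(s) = 1.53*s^2 - 0.18*s + 0.84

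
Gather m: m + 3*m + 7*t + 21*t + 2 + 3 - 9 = 4*m + 28*t - 4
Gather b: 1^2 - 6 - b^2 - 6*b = -b^2 - 6*b - 5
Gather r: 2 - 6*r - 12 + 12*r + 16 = 6*r + 6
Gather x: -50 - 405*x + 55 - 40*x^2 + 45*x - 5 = -40*x^2 - 360*x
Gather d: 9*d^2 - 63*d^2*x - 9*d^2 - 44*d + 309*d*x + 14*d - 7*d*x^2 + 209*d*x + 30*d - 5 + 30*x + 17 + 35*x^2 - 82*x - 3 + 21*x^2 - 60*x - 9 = -63*d^2*x + d*(-7*x^2 + 518*x) + 56*x^2 - 112*x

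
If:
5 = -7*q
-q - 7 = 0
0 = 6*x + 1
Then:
No Solution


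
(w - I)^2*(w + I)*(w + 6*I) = w^4 + 5*I*w^3 + 7*w^2 + 5*I*w + 6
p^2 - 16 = (p - 4)*(p + 4)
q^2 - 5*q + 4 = (q - 4)*(q - 1)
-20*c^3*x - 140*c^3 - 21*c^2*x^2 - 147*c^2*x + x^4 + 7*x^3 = (-5*c + x)*(c + x)*(4*c + x)*(x + 7)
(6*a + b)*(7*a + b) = 42*a^2 + 13*a*b + b^2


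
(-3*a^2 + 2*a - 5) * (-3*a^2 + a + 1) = 9*a^4 - 9*a^3 + 14*a^2 - 3*a - 5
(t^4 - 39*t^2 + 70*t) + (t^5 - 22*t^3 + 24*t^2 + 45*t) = t^5 + t^4 - 22*t^3 - 15*t^2 + 115*t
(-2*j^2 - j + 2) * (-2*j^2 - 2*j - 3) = 4*j^4 + 6*j^3 + 4*j^2 - j - 6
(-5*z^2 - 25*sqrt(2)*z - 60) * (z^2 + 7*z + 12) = -5*z^4 - 25*sqrt(2)*z^3 - 35*z^3 - 175*sqrt(2)*z^2 - 120*z^2 - 300*sqrt(2)*z - 420*z - 720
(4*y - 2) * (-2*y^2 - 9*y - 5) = -8*y^3 - 32*y^2 - 2*y + 10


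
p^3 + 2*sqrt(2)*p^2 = p^2*(p + 2*sqrt(2))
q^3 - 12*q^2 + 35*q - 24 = (q - 8)*(q - 3)*(q - 1)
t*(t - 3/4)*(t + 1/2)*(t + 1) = t^4 + 3*t^3/4 - 5*t^2/8 - 3*t/8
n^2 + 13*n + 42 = (n + 6)*(n + 7)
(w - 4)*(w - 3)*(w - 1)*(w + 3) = w^4 - 5*w^3 - 5*w^2 + 45*w - 36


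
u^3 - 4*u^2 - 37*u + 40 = (u - 8)*(u - 1)*(u + 5)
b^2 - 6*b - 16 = (b - 8)*(b + 2)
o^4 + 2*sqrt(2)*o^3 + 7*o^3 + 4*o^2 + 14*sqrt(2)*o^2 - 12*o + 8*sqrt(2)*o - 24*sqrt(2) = (o - 1)*(o + 2)*(o + 6)*(o + 2*sqrt(2))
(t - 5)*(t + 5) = t^2 - 25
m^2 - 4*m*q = m*(m - 4*q)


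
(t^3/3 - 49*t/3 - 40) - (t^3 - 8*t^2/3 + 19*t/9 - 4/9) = -2*t^3/3 + 8*t^2/3 - 166*t/9 - 356/9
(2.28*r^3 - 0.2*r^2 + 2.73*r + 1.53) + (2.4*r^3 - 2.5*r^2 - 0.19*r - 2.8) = 4.68*r^3 - 2.7*r^2 + 2.54*r - 1.27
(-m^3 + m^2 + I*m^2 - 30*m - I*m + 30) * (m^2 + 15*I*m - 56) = -m^5 + m^4 - 14*I*m^4 + 11*m^3 + 14*I*m^3 - 11*m^2 - 506*I*m^2 + 1680*m + 506*I*m - 1680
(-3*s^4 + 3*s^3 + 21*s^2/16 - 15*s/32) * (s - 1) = -3*s^5 + 6*s^4 - 27*s^3/16 - 57*s^2/32 + 15*s/32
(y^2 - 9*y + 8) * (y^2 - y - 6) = y^4 - 10*y^3 + 11*y^2 + 46*y - 48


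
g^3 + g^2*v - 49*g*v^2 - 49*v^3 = (g - 7*v)*(g + v)*(g + 7*v)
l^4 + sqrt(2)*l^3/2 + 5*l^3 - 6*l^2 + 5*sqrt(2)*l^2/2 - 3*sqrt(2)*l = l*(l - 1)*(l + 6)*(l + sqrt(2)/2)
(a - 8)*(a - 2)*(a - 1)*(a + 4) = a^4 - 7*a^3 - 18*a^2 + 88*a - 64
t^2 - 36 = (t - 6)*(t + 6)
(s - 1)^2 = s^2 - 2*s + 1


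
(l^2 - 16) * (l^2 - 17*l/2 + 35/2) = l^4 - 17*l^3/2 + 3*l^2/2 + 136*l - 280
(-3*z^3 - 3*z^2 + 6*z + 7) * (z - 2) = -3*z^4 + 3*z^3 + 12*z^2 - 5*z - 14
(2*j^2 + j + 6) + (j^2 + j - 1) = 3*j^2 + 2*j + 5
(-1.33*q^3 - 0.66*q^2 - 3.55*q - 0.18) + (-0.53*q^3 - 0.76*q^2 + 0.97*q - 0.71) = -1.86*q^3 - 1.42*q^2 - 2.58*q - 0.89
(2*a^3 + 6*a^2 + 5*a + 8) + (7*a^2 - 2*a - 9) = 2*a^3 + 13*a^2 + 3*a - 1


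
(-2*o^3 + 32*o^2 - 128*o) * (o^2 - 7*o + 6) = -2*o^5 + 46*o^4 - 364*o^3 + 1088*o^2 - 768*o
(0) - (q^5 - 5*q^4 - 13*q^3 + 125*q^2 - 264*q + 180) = -q^5 + 5*q^4 + 13*q^3 - 125*q^2 + 264*q - 180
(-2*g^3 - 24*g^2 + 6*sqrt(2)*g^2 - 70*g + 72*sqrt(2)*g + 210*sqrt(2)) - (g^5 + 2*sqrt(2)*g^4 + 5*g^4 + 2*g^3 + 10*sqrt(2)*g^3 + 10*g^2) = -g^5 - 5*g^4 - 2*sqrt(2)*g^4 - 10*sqrt(2)*g^3 - 4*g^3 - 34*g^2 + 6*sqrt(2)*g^2 - 70*g + 72*sqrt(2)*g + 210*sqrt(2)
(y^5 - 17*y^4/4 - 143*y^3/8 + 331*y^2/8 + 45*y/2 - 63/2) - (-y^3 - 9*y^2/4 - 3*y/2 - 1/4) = y^5 - 17*y^4/4 - 135*y^3/8 + 349*y^2/8 + 24*y - 125/4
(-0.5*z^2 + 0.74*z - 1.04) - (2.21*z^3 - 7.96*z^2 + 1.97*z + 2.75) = -2.21*z^3 + 7.46*z^2 - 1.23*z - 3.79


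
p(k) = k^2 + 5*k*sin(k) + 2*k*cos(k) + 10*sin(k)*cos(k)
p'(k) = -2*k*sin(k) + 5*k*cos(k) + 2*k - 10*sin(k)^2 + 5*sin(k) + 10*cos(k)^2 + 2*cos(k)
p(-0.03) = -0.35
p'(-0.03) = 11.62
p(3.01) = 3.77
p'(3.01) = -1.36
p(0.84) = 9.92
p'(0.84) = 7.20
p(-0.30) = -2.86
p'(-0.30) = 6.48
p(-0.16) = -1.74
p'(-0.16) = 9.51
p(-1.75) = 14.05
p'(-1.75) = -20.03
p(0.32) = 4.20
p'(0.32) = 13.45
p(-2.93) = 19.44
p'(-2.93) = 13.34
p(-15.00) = 301.50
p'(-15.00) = 4.24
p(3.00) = 3.78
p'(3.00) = -1.37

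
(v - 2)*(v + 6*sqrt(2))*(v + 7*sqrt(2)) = v^3 - 2*v^2 + 13*sqrt(2)*v^2 - 26*sqrt(2)*v + 84*v - 168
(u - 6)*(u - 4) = u^2 - 10*u + 24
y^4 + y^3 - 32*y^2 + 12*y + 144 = (y - 4)*(y - 3)*(y + 2)*(y + 6)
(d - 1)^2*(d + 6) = d^3 + 4*d^2 - 11*d + 6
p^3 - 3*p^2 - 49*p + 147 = (p - 7)*(p - 3)*(p + 7)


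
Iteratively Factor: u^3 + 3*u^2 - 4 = (u + 2)*(u^2 + u - 2) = (u - 1)*(u + 2)*(u + 2)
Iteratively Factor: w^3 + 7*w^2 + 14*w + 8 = (w + 4)*(w^2 + 3*w + 2) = (w + 1)*(w + 4)*(w + 2)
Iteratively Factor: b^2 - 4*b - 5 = (b - 5)*(b + 1)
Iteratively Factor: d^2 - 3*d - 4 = (d + 1)*(d - 4)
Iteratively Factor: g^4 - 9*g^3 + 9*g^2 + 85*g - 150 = (g - 2)*(g^3 - 7*g^2 - 5*g + 75) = (g - 5)*(g - 2)*(g^2 - 2*g - 15) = (g - 5)^2*(g - 2)*(g + 3)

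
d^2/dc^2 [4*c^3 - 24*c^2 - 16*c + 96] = 24*c - 48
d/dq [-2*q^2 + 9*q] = 9 - 4*q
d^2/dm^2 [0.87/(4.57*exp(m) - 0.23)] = (18.169863*exp(m) + 0.914457)*exp(m)/(4.57*exp(m) - 0.23)^3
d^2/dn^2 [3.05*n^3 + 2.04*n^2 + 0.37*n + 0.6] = 18.3*n + 4.08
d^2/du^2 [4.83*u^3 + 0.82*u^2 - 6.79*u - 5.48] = 28.98*u + 1.64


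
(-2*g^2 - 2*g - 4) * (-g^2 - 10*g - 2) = 2*g^4 + 22*g^3 + 28*g^2 + 44*g + 8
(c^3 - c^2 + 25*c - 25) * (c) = c^4 - c^3 + 25*c^2 - 25*c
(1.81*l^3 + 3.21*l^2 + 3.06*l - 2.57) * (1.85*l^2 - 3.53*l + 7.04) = 3.3485*l^5 - 0.450799999999999*l^4 + 7.0721*l^3 + 7.0421*l^2 + 30.6145*l - 18.0928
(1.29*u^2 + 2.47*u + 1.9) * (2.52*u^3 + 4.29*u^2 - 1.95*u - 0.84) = 3.2508*u^5 + 11.7585*u^4 + 12.8688*u^3 + 2.2509*u^2 - 5.7798*u - 1.596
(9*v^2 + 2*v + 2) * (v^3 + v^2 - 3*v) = 9*v^5 + 11*v^4 - 23*v^3 - 4*v^2 - 6*v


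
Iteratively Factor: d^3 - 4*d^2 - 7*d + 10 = (d + 2)*(d^2 - 6*d + 5) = (d - 5)*(d + 2)*(d - 1)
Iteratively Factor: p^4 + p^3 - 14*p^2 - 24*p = (p + 3)*(p^3 - 2*p^2 - 8*p) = p*(p + 3)*(p^2 - 2*p - 8) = p*(p + 2)*(p + 3)*(p - 4)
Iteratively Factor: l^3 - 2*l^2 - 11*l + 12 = (l + 3)*(l^2 - 5*l + 4) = (l - 1)*(l + 3)*(l - 4)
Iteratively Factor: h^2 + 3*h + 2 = (h + 1)*(h + 2)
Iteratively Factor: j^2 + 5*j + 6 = (j + 2)*(j + 3)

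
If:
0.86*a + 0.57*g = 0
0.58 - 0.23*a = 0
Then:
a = 2.52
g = -3.80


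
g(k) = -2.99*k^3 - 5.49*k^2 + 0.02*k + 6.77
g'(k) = -8.97*k^2 - 10.98*k + 0.02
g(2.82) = -103.89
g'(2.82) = -102.28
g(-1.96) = 8.15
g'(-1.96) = -12.92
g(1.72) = -24.65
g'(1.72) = -45.40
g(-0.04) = 6.76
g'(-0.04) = 0.44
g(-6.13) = 489.09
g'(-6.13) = -269.74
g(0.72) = 2.82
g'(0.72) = -12.54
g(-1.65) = 5.22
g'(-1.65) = -6.28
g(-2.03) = 9.12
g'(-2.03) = -14.66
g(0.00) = 6.77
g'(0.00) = 0.02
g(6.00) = -836.59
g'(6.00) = -388.78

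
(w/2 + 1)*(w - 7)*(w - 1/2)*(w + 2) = w^4/2 - 7*w^3/4 - 45*w^2/4 - 8*w + 7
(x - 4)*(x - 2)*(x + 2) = x^3 - 4*x^2 - 4*x + 16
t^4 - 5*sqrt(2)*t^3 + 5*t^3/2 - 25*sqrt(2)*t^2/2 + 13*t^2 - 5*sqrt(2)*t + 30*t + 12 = (t + 1/2)*(t + 2)*(t - 3*sqrt(2))*(t - 2*sqrt(2))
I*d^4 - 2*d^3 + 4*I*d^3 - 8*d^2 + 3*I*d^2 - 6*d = d*(d + 3)*(d + 2*I)*(I*d + I)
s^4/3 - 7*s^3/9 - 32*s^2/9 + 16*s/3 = s*(s/3 + 1)*(s - 4)*(s - 4/3)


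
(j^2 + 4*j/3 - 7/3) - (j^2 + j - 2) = j/3 - 1/3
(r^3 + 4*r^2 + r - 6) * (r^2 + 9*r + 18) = r^5 + 13*r^4 + 55*r^3 + 75*r^2 - 36*r - 108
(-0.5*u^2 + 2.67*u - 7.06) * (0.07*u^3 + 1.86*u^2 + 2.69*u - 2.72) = -0.035*u^5 - 0.7431*u^4 + 3.127*u^3 - 4.5893*u^2 - 26.2538*u + 19.2032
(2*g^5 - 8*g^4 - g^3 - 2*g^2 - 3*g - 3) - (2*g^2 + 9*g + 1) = 2*g^5 - 8*g^4 - g^3 - 4*g^2 - 12*g - 4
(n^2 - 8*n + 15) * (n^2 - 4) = n^4 - 8*n^3 + 11*n^2 + 32*n - 60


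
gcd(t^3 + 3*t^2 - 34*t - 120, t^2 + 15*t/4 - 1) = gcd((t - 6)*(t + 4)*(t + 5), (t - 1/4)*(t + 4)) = t + 4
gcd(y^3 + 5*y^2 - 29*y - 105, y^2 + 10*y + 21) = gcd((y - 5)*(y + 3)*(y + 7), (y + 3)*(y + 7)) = y^2 + 10*y + 21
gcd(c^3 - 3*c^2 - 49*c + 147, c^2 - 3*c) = c - 3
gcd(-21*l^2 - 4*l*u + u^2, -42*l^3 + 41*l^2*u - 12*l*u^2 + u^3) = -7*l + u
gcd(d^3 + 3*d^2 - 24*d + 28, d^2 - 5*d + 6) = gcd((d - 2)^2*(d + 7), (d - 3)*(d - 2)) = d - 2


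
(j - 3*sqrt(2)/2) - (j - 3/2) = 3/2 - 3*sqrt(2)/2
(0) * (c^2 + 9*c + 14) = 0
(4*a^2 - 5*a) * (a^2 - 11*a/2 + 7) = 4*a^4 - 27*a^3 + 111*a^2/2 - 35*a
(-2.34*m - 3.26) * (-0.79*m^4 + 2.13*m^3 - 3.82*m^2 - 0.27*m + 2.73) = 1.8486*m^5 - 2.4088*m^4 + 1.995*m^3 + 13.085*m^2 - 5.508*m - 8.8998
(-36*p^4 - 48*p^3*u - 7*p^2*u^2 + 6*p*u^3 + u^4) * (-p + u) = 36*p^5 + 12*p^4*u - 41*p^3*u^2 - 13*p^2*u^3 + 5*p*u^4 + u^5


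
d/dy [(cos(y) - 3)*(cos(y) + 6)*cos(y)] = 3*(sin(y)^2 - 2*cos(y) + 5)*sin(y)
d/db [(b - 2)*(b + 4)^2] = 3*b*(b + 4)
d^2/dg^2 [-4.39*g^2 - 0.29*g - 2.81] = -8.78000000000000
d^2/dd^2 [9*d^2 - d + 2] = 18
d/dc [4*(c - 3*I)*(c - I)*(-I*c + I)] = -12*I*c^2 + 8*c*(-4 + I) + 16 + 12*I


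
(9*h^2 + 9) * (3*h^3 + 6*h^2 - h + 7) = 27*h^5 + 54*h^4 + 18*h^3 + 117*h^2 - 9*h + 63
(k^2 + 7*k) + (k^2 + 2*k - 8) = 2*k^2 + 9*k - 8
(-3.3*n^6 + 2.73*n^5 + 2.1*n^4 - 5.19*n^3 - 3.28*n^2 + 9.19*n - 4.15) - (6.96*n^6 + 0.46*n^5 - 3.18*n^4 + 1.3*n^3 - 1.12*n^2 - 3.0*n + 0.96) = -10.26*n^6 + 2.27*n^5 + 5.28*n^4 - 6.49*n^3 - 2.16*n^2 + 12.19*n - 5.11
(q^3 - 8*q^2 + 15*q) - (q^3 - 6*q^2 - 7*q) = -2*q^2 + 22*q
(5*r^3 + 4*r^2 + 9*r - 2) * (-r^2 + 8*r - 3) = -5*r^5 + 36*r^4 + 8*r^3 + 62*r^2 - 43*r + 6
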